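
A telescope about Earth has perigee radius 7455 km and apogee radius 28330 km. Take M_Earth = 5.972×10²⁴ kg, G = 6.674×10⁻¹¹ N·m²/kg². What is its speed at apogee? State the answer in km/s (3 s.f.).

v ≈ 2.42 km/s

μ = GM = 6.674×10⁻¹¹ × 5.972×10²⁴ = 3.986×10¹⁴ m³/s².
Semi-major axis a = (r_p + r_a)/2 = 17892 km = 1.789×10⁷ m.
Vis-viva: v² = μ(2/r − 1/a) = 3.986×10¹⁴ × (7.060×10⁻⁸ − 5.589×10⁻⁸) = 5.862×10⁶ m²/s².
v = 2421 m/s = 2.421 km/s.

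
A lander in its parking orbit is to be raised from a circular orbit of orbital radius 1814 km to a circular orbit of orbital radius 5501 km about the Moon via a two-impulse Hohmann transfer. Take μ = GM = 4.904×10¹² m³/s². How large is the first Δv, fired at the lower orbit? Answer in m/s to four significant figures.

r₁ = 1814 km = 1.814×10⁶ m.
r₂ = 5501 km = 5.501×10⁶ m.
Transfer ellipse a_t = (r₁ + r₂)/2 = 3.658×10⁶ m.
At r₁: circular v_c1 = √(μ/r₁) = 1644 m/s; transfer-perilune v_p = √[μ(2/r₁ − 1/a_t)] = 2016 m/s.
Δv₁ = v_p − v_c1 = 372.2 m/s.

Δv ≈ 372.2 m/s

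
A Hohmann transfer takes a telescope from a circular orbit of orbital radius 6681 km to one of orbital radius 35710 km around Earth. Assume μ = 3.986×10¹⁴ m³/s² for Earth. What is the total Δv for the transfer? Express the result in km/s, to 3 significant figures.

Δv_total ≈ 3.77 km/s

r₁ = 6681 km = 6.681×10⁶ m.
r₂ = 35710 km = 3.571×10⁷ m.
Transfer ellipse a_t = (r₁ + r₂)/2 = 2.120×10⁷ m.
At r₁: circular v_c1 = √(μ/r₁) = 7724 m/s; transfer-perigee v_p = √[μ(2/r₁ − 1/a_t)] = 10030 m/s.
Δv₁ = v_p − v_c1 = 2302 m/s.
At r₂: circular v_c2 = √(μ/r₂) = 3341 m/s; transfer-apogee v_a = √[μ(2/r₂ − 1/a_t)] = 1876 m/s.
Δv₂ = v_c2 − v_a = 1465 m/s.
Total Δv = Δv₁ + Δv₂ = 3767 m/s = 3.767 km/s.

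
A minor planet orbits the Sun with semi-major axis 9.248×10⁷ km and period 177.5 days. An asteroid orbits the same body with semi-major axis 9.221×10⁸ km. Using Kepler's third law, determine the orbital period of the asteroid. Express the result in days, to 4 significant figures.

T₂ ≈ 5588 days

Kepler's third law: T² ∝ a³, so T₂ = T₁ (a₂/a₁)^(3/2).
a₂/a₁ = 9.971, (a₂/a₁)^(3/2) = 31.48.
T₂ = 177.5 × 31.48 = 5588 days.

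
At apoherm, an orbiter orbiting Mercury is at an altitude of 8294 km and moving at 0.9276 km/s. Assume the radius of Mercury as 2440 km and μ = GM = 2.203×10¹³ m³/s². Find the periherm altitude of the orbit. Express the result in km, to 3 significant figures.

r_a = 2440 + 8294 = 10734 km = 1.073×10⁷ m.
Specific energy ε = v²/2 − μ/r = -1.622×10⁶ J/kg, so a = −μ/(2ε) = 6.790×10⁶ m.
The apsides satisfy r_p + r_a = 2a, so the periherm radius is 2a − r_a = 2.847×10⁶ m = 2846.9 km.
Periherm altitude = 2846.9 − 2440 = 406.86 km.

periherm altitude ≈ 407 km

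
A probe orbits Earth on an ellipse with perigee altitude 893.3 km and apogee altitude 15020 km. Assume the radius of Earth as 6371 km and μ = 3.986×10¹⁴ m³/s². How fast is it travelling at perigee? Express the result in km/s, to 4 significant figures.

v ≈ 9.051 km/s

r_p = 6371 + 893.3 = 7264.3 km = 7.2643×10⁶ m.
r_a = 6371 + 15020 = 21391 km = 2.1391×10⁷ m.
Semi-major axis a = (r_p + r_a)/2 = 14328 km = 1.433×10⁷ m.
Vis-viva: v² = μ(2/r − 1/a) = 3.986×10¹⁴ × (2.753×10⁻⁷ − 6.980×10⁻⁸) = 8.192×10⁷ m²/s².
v = 9051 m/s = 9.051 km/s.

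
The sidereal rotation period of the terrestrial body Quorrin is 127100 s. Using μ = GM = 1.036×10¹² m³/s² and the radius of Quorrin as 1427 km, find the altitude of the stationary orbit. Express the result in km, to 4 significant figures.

A synchronous orbit has period T, so by Kepler's third law a = (μT²/4π²)^(1/3).
μT²/4π² = 1.036×10¹² × (1.271×10⁵)² / 39.48 = 4.239×10²⁰ m³.
a = 7.512×10⁶ m = 7512.1 km.
Altitude h = a − R = 7512.1 − 1427 = 6085.1 km.

h_sync ≈ 6085 km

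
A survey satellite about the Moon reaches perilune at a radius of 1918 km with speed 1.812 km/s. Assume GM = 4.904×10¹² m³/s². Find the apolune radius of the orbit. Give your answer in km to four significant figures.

apolune radius ≈ 3441 km

r_p = 1.918×10⁶ m.
Specific energy ε = v²/2 − μ/r = -9.152×10⁵ J/kg, so a = −μ/(2ε) = 2.679×10⁶ m.
The apsides satisfy r_p + r_a = 2a, so the apolune radius is 2a − r_p = 3.441×10⁶ m = 3440.6 km.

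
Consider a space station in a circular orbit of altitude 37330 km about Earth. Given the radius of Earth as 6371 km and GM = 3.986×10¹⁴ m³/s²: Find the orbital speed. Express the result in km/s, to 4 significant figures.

r = 6371 + 37330 = 43701 km = 4.3701×10⁷ m.
For a circular orbit v = √(μ/r) = √(3.986×10¹⁴ / 4.370×10⁷) = √(9.121×10⁶) = 3020 m/s.
That is 3.020 km/s.

v ≈ 3.020 km/s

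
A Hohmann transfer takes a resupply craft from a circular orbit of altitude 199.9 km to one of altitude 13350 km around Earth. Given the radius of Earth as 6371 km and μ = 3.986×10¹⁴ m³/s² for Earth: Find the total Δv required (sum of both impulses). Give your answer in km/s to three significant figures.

Δv_total ≈ 3.07 km/s

r₁ = 6371 + 199.9 = 6570.9 km = 6.5709×10⁶ m.
r₂ = 6371 + 13350 = 19721 km = 1.9721×10⁷ m.
Transfer ellipse a_t = (r₁ + r₂)/2 = 1.315×10⁷ m.
At r₁: circular v_c1 = √(μ/r₁) = 7789 m/s; transfer-perigee v_p = √[μ(2/r₁ − 1/a_t)] = 9539 m/s.
Δv₁ = v_p − v_c1 = 1751 m/s.
At r₂: circular v_c2 = √(μ/r₂) = 4496 m/s; transfer-apogee v_a = √[μ(2/r₂ − 1/a_t)] = 3178 m/s.
Δv₂ = v_c2 − v_a = 1317 m/s.
Total Δv = Δv₁ + Δv₂ = 3068 m/s = 3.068 km/s.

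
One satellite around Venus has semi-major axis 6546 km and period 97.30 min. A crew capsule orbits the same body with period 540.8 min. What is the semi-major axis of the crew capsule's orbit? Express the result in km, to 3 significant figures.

Kepler's third law: a³ ∝ T², so a₂ = a₁ (T₂/T₁)^(2/3).
T₂/T₁ = 5.558, (T₂/T₁)^(2/3) = 3.138.
a₂ = 6546 × 3.138 = 20540 km.

a₂ ≈ 20500 km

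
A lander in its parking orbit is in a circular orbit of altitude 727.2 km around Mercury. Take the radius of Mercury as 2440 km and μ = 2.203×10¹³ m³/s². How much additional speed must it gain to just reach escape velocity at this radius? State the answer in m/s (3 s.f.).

Δv ≈ 1090 m/s

r = 2440 + 727.2 = 3167.2 km = 3.1672×10⁶ m.
Circular speed v_c = √(μ/r) = 2637 m/s.
Escape speed v_esc = √(2μ/r) = √2 × v_c = 3730 m/s.
Δv = v_esc − v_c = 1092 m/s.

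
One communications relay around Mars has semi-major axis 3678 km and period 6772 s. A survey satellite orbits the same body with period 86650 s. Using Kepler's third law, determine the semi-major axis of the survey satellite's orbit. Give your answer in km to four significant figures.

Kepler's third law: a³ ∝ T², so a₂ = a₁ (T₂/T₁)^(2/3).
T₂/T₁ = 12.80, (T₂/T₁)^(2/3) = 5.471.
a₂ = 3678 × 5.471 = 20120 km.

a₂ ≈ 20120 km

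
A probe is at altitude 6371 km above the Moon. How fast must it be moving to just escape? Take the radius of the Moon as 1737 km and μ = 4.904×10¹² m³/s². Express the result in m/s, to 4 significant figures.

r = 1737 + 6371 = 8108.0 km = 8.1080×10⁶ m.
Escape speed v_esc = √(2μ/r) = √(2 × 4.904×10¹² / 8.108×10⁶) = √(1.210×10⁶) = 1100 m/s.

v_esc ≈ 1100 m/s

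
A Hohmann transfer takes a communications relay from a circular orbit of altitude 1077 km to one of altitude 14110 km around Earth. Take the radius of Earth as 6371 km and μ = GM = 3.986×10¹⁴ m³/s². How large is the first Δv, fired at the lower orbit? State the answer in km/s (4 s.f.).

r₁ = 6371 + 1077 = 7448.0 km = 7.4480×10⁶ m.
r₂ = 6371 + 14110 = 20481 km = 2.0481×10⁷ m.
Transfer ellipse a_t = (r₁ + r₂)/2 = 1.396×10⁷ m.
At r₁: circular v_c1 = √(μ/r₁) = 7316 m/s; transfer-perigee v_p = √[μ(2/r₁ − 1/a_t)] = 8860 m/s.
Δv₁ = v_p − v_c1 = 1544 m/s.
= 1.544 km/s.

Δv ≈ 1.544 km/s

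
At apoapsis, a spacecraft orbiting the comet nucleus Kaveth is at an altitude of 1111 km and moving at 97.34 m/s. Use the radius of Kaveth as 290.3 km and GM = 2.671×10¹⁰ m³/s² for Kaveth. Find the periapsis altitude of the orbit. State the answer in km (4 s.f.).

periapsis altitude ≈ 173.2 km

r_a = 290.3 + 1111 = 1401.3 km = 1.401×10⁶ m.
Specific energy ε = v²/2 − μ/r = -1.432×10⁴ J/kg, so a = −μ/(2ε) = 9.324×10⁵ m.
The apsides satisfy r_p + r_a = 2a, so the periapsis radius is 2a − r_a = 4.635×10⁵ m = 463.49 km.
Periapsis altitude = 463.49 − 290.3 = 173.19 km.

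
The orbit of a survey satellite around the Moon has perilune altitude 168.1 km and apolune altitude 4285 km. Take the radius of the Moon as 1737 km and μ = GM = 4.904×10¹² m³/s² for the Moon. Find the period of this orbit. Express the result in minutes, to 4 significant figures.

r_p = 1737 + 168.1 = 1905.1 km = 1.9051×10⁶ m.
r_a = 1737 + 4285 = 6022.0 km = 6.0220×10⁶ m.
Semi-major axis a = (r_p + r_a)/2 = (1905.1 + 6022.0)/2 = 3963.6 km = 3.964×10⁶ m.
By Kepler's third law T = 2π√(a³/μ) = 2π × 3.563×10³ = 2.239×10⁴ s.
= 373.1 minutes.

T ≈ 373.1 minutes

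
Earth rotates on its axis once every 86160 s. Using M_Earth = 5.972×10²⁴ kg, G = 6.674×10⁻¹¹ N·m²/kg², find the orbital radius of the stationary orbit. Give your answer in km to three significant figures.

r_sync ≈ 42200 km

μ = GM = 6.674×10⁻¹¹ × 5.972×10²⁴ = 3.986×10¹⁴ m³/s².
A synchronous orbit has period T, so by Kepler's third law a = (μT²/4π²)^(1/3).
μT²/4π² = 3.986×10¹⁴ × (8.616×10⁴)² / 39.48 = 7.495×10²² m³.
a = 4.216×10⁷ m = 42162 km.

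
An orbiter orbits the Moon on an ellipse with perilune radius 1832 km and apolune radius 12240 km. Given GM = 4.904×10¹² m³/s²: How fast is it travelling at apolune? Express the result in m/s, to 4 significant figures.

Semi-major axis a = (r_p + r_a)/2 = 7036.0 km = 7.036×10⁶ m.
Vis-viva: v² = μ(2/r − 1/a) = 4.904×10¹² × (1.634×10⁻⁷ − 1.421×10⁻⁷) = 1.043×10⁵ m²/s².
v = 323.0 m/s.

v ≈ 323.0 m/s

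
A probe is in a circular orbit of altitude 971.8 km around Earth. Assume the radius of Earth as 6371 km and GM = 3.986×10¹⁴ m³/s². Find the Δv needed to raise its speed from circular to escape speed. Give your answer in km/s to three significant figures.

r = 6371 + 971.8 = 7342.8 km = 7.3428×10⁶ m.
Circular speed v_c = √(μ/r) = 7368 m/s.
Escape speed v_esc = √(2μ/r) = √2 × v_c = 10420 m/s.
Δv = v_esc − v_c = 3052 m/s = 3.052 km/s.

Δv ≈ 3.05 km/s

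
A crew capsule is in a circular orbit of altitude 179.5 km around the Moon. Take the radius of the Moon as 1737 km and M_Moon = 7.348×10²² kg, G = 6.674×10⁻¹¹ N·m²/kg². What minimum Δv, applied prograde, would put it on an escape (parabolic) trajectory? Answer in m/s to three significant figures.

μ = GM = 6.674×10⁻¹¹ × 7.348×10²² = 4.904×10¹² m³/s².
r = 1737 + 179.5 = 1916.5 km = 1.9165×10⁶ m.
Circular speed v_c = √(μ/r) = 1600 m/s.
Escape speed v_esc = √(2μ/r) = √2 × v_c = 2262 m/s.
Δv = v_esc − v_c = 662.6 m/s.

Δv ≈ 663 m/s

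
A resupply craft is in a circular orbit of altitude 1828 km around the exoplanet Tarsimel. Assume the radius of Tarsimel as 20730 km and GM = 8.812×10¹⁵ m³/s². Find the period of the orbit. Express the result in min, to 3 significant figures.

r = 20730 + 1828 = 22558 km = 2.2558×10⁷ m.
Kepler's third law: T = 2π√(r³/μ) = 2π√((2.256×10⁷)³ / 8.812×10¹⁵).
r³/μ = 1.303×10⁶ s², so T = 2π × 1.141×10³ = 7.171×10³ s.
Converting: 7.171×10³ s ÷ 60.00 = 119.5 min.

T ≈ 120 min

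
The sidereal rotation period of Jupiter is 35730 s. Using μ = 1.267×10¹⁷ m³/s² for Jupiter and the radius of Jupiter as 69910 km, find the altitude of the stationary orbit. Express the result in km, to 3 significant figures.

A synchronous orbit has period T, so by Kepler's third law a = (μT²/4π²)^(1/3).
μT²/4π² = 1.267×10¹⁷ × (3.573×10⁴)² / 39.48 = 4.097×10²⁴ m³.
a = 1.600×10⁸ m = 1.6002×10⁵ km.
Altitude h = a − R = 1.6002×10⁵ − 69910 = 90105 km.

h_sync ≈ 90100 km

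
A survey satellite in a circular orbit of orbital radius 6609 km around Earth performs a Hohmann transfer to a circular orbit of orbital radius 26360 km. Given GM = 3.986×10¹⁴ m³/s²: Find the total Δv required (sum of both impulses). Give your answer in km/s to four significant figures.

Δv_total ≈ 3.481 km/s

r₁ = 6609 km = 6.609×10⁶ m.
r₂ = 26360 km = 2.636×10⁷ m.
Transfer ellipse a_t = (r₁ + r₂)/2 = 1.648×10⁷ m.
At r₁: circular v_c1 = √(μ/r₁) = 7766 m/s; transfer-perigee v_p = √[μ(2/r₁ − 1/a_t)] = 9821 m/s.
Δv₁ = v_p − v_c1 = 2054 m/s.
At r₂: circular v_c2 = √(μ/r₂) = 3889 m/s; transfer-apogee v_a = √[μ(2/r₂ − 1/a_t)] = 2462 m/s.
Δv₂ = v_c2 − v_a = 1426 m/s.
Total Δv = Δv₁ + Δv₂ = 3481 m/s = 3.481 km/s.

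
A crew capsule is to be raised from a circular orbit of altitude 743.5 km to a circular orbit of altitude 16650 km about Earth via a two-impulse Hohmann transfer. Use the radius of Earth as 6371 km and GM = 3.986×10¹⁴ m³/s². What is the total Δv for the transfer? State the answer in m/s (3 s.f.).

Δv_total ≈ 3070 m/s

r₁ = 6371 + 743.5 = 7114.5 km = 7.1145×10⁶ m.
r₂ = 6371 + 16650 = 23021 km = 2.3021×10⁷ m.
Transfer ellipse a_t = (r₁ + r₂)/2 = 1.507×10⁷ m.
At r₁: circular v_c1 = √(μ/r₁) = 7485 m/s; transfer-perigee v_p = √[μ(2/r₁ − 1/a_t)] = 9252 m/s.
Δv₁ = v_p − v_c1 = 1767 m/s.
At r₂: circular v_c2 = √(μ/r₂) = 4161 m/s; transfer-apogee v_a = √[μ(2/r₂ − 1/a_t)] = 2859 m/s.
Δv₂ = v_c2 − v_a = 1302 m/s.
Total Δv = Δv₁ + Δv₂ = 3069 m/s.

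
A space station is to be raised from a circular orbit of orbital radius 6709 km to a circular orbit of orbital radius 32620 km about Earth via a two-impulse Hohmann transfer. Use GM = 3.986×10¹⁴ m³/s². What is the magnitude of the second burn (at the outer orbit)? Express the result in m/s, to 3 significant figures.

r₁ = 6709 km = 6.709×10⁶ m.
r₂ = 32620 km = 3.262×10⁷ m.
Transfer ellipse a_t = (r₁ + r₂)/2 = 1.966×10⁷ m.
At r₁: circular v_c1 = √(μ/r₁) = 7708 m/s; transfer-perigee v_p = √[μ(2/r₁ − 1/a_t)] = 9928 m/s.
At r₂: circular v_c2 = √(μ/r₂) = 3496 m/s; transfer-apogee v_a = √[μ(2/r₂ − 1/a_t)] = 2042 m/s.
Δv₂ = v_c2 − v_a = 1454 m/s.

Δv ≈ 1450 m/s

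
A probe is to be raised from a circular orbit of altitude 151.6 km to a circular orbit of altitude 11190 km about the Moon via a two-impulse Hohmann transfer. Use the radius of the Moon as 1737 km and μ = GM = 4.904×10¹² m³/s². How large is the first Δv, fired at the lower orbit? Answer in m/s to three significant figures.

Δv ≈ 517 m/s

r₁ = 1737 + 151.6 = 1888.6 km = 1.8886×10⁶ m.
r₂ = 1737 + 11190 = 12927 km = 1.2927×10⁷ m.
Transfer ellipse a_t = (r₁ + r₂)/2 = 7.408×10⁶ m.
At r₁: circular v_c1 = √(μ/r₁) = 1611 m/s; transfer-perilune v_p = √[μ(2/r₁ − 1/a_t)] = 2129 m/s.
Δv₁ = v_p − v_c1 = 517.3 m/s.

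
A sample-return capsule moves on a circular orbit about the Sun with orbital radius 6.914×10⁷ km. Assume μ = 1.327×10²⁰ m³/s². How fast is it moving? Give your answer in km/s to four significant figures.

v ≈ 43.81 km/s

r = 6.914×10⁷ km = 6.914×10¹⁰ m.
For a circular orbit v = √(μ/r) = √(1.327×10²⁰ / 6.914×10¹⁰) = √(1.919×10⁹) = 43810 m/s.
That is 43.81 km/s.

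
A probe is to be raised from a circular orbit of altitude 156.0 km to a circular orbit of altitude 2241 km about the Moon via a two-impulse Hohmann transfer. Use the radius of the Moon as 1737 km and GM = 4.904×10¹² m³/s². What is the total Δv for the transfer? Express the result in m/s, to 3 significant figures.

Δv_total ≈ 483 m/s

r₁ = 1737 + 156.0 = 1893.0 km = 1.8930×10⁶ m.
r₂ = 1737 + 2241 = 3978.0 km = 3.9780×10⁶ m.
Transfer ellipse a_t = (r₁ + r₂)/2 = 2.936×10⁶ m.
At r₁: circular v_c1 = √(μ/r₁) = 1610 m/s; transfer-perilune v_p = √[μ(2/r₁ − 1/a_t)] = 1874 m/s.
Δv₁ = v_p − v_c1 = 264.1 m/s.
At r₂: circular v_c2 = √(μ/r₂) = 1110 m/s; transfer-apolune v_a = √[μ(2/r₂ − 1/a_t)] = 891.6 m/s.
Δv₂ = v_c2 − v_a = 218.7 m/s.
Total Δv = Δv₁ + Δv₂ = 482.8 m/s.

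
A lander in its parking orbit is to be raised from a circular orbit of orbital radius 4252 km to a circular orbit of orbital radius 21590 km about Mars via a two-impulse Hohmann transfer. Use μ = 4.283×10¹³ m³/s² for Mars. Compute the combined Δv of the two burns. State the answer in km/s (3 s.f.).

Δv_total ≈ 1.53 km/s

r₁ = 4252 km = 4.252×10⁶ m.
r₂ = 21590 km = 2.159×10⁷ m.
Transfer ellipse a_t = (r₁ + r₂)/2 = 1.292×10⁷ m.
At r₁: circular v_c1 = √(μ/r₁) = 3174 m/s; transfer-periapsis v_p = √[μ(2/r₁ − 1/a_t)] = 4103 m/s.
Δv₁ = v_p − v_c1 = 928.8 m/s.
At r₂: circular v_c2 = √(μ/r₂) = 1408 m/s; transfer-apoapsis v_a = √[μ(2/r₂ − 1/a_t)] = 808.0 m/s.
Δv₂ = v_c2 − v_a = 600.5 m/s.
Total Δv = Δv₁ + Δv₂ = 1529 m/s = 1.529 km/s.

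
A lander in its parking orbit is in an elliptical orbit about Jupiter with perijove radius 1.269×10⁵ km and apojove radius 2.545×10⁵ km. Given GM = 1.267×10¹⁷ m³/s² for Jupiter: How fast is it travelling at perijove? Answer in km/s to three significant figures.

v ≈ 36.5 km/s

Semi-major axis a = (r_p + r_a)/2 = 1.9070×10⁵ km = 1.907×10⁸ m.
Vis-viva: v² = μ(2/r − 1/a) = 1.267×10¹⁷ × (1.576×10⁻⁸ − 5.244×10⁻⁹) = 1.332×10⁹ m²/s².
v = 36500 m/s = 36.50 km/s.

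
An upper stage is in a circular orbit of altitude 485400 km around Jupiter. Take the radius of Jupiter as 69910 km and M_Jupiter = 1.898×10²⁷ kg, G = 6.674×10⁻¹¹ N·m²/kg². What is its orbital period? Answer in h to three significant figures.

T ≈ 64.2 h

μ = GM = 6.674×10⁻¹¹ × 1.898×10²⁷ = 1.267×10¹⁷ m³/s².
r = 69910 + 485400 = 555310 km = 5.5531×10⁸ m.
Kepler's third law: T = 2π√(r³/μ) = 2π√((5.553×10⁸)³ / 1.267×10¹⁷).
r³/μ = 1.352×10⁹ s², so T = 2π × 3.677×10⁴ = 2.310×10⁵ s.
Converting: 2.310×10⁵ s ÷ 3600 = 64.17 h.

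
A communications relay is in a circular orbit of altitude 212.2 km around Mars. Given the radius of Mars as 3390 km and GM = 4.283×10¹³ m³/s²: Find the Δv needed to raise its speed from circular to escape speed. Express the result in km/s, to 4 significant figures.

Δv ≈ 1.428 km/s

r = 3390 + 212.2 = 3602.2 km = 3.6022×10⁶ m.
Circular speed v_c = √(μ/r) = 3448 m/s.
Escape speed v_esc = √(2μ/r) = √2 × v_c = 4876 m/s.
Δv = v_esc − v_c = 1428 m/s = 1.428 km/s.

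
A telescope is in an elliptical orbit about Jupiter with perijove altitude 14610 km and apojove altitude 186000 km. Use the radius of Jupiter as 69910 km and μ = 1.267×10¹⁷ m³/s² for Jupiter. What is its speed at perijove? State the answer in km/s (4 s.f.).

v ≈ 47.47 km/s

r_p = 69910 + 14610 = 84520 km = 8.4520×10⁷ m.
r_a = 69910 + 186000 = 255910 km = 2.5591×10⁸ m.
Semi-major axis a = (r_p + r_a)/2 = 1.7022×10⁵ km = 1.702×10⁸ m.
Vis-viva: v² = μ(2/r − 1/a) = 1.267×10¹⁷ × (2.366×10⁻⁸ − 5.875×10⁻⁹) = 2.254×10⁹ m²/s².
v = 47470 m/s = 47.47 km/s.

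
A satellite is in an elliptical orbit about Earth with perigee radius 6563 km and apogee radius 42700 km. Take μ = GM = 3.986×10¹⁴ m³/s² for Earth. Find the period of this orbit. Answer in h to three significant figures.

T ≈ 10.7 h

Semi-major axis a = (r_p + r_a)/2 = (6563.0 + 42700)/2 = 24632 km = 2.463×10⁷ m.
By Kepler's third law T = 2π√(a³/μ) = 2π × 6.123×10³ = 3.847×10⁴ s.
= 10.69 h.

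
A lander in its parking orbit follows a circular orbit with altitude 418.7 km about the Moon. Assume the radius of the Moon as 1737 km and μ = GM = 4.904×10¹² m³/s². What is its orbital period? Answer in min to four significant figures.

r = 1737 + 418.7 = 2155.7 km = 2.1557×10⁶ m.
Kepler's third law: T = 2π√(r³/μ) = 2π√((2.156×10⁶)³ / 4.904×10¹²).
r³/μ = 2.043×10⁶ s², so T = 2π × 1.429×10³ = 8.980×10³ s.
Converting: 8.980×10³ s ÷ 60.00 = 149.7 min.

T ≈ 149.7 min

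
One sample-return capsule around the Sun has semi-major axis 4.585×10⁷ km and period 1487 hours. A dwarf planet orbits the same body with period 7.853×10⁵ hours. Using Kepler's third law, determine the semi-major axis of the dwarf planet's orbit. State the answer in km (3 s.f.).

a₂ ≈ 3.00×10⁹ km

Kepler's third law: a³ ∝ T², so a₂ = a₁ (T₂/T₁)^(2/3).
T₂/T₁ = 528.1, (T₂/T₁)^(2/3) = 65.34.
a₂ = 4.585×10⁷ × 65.34 = 2.996×10⁹ km.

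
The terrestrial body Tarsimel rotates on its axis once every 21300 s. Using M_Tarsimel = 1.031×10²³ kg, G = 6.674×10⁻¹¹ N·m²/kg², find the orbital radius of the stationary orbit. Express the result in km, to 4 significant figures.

μ = GM = 6.674×10⁻¹¹ × 1.031×10²³ = 6.881×10¹² m³/s².
A synchronous orbit has period T, so by Kepler's third law a = (μT²/4π²)^(1/3).
μT²/4π² = 6.881×10¹² × (2.130×10⁴)² / 39.48 = 7.908×10¹⁹ m³.
a = 4.292×10⁶ m = 4292.2 km.

r_sync ≈ 4292 km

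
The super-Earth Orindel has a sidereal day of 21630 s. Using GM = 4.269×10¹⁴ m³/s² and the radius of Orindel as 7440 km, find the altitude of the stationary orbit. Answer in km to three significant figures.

h_sync ≈ 9730 km

A synchronous orbit has period T, so by Kepler's third law a = (μT²/4π²)^(1/3).
μT²/4π² = 4.269×10¹⁴ × (2.163×10⁴)² / 39.48 = 5.059×10²¹ m³.
a = 1.717×10⁷ m = 17167 km.
Altitude h = a − R = 17167 − 7440 = 9727.0 km.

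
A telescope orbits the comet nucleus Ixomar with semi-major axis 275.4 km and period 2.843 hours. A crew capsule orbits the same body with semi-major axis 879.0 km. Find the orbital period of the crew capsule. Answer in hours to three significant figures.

Kepler's third law: T² ∝ a³, so T₂ = T₁ (a₂/a₁)^(3/2).
a₂/a₁ = 3.192, (a₂/a₁)^(3/2) = 5.702.
T₂ = 2.843 × 5.702 = 16.21 hours.

T₂ ≈ 16.2 hours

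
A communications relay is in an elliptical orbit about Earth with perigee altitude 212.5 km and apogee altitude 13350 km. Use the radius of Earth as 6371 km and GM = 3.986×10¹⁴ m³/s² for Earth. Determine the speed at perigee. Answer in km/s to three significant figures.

r_p = 6371 + 212.5 = 6583.5 km = 6.5835×10⁶ m.
r_a = 6371 + 13350 = 19721 km = 1.9721×10⁷ m.
Semi-major axis a = (r_p + r_a)/2 = 13152 km = 1.315×10⁷ m.
Vis-viva: v² = μ(2/r − 1/a) = 3.986×10¹⁴ × (3.038×10⁻⁷ − 7.603×10⁻⁸) = 9.078×10⁷ m²/s².
v = 9528 m/s = 9.528 km/s.

v ≈ 9.53 km/s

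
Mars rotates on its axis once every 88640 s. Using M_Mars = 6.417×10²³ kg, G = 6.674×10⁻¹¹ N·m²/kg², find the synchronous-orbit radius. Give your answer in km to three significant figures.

μ = GM = 6.674×10⁻¹¹ × 6.417×10²³ = 4.283×10¹³ m³/s².
A synchronous orbit has period T, so by Kepler's third law a = (μT²/4π²)^(1/3).
μT²/4π² = 4.283×10¹³ × (8.864×10⁴)² / 39.48 = 8.524×10²¹ m³.
a = 2.043×10⁷ m = 20427 km.

r_sync ≈ 20400 km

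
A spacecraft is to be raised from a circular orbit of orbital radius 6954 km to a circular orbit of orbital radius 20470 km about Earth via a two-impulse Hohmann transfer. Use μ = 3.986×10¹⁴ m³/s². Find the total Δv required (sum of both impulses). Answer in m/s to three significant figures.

Δv_total ≈ 2950 m/s

r₁ = 6954 km = 6.954×10⁶ m.
r₂ = 20470 km = 2.047×10⁷ m.
Transfer ellipse a_t = (r₁ + r₂)/2 = 1.371×10⁷ m.
At r₁: circular v_c1 = √(μ/r₁) = 7571 m/s; transfer-perigee v_p = √[μ(2/r₁ − 1/a_t)] = 9250 m/s.
Δv₁ = v_p − v_c1 = 1679 m/s.
At r₂: circular v_c2 = √(μ/r₂) = 4413 m/s; transfer-apogee v_a = √[μ(2/r₂ − 1/a_t)] = 3143 m/s.
Δv₂ = v_c2 − v_a = 1270 m/s.
Total Δv = Δv₁ + Δv₂ = 2950 m/s.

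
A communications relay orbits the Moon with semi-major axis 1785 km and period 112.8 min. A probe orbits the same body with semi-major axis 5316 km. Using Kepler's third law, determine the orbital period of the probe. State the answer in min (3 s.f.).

Kepler's third law: T² ∝ a³, so T₂ = T₁ (a₂/a₁)^(3/2).
a₂/a₁ = 2.978, (a₂/a₁)^(3/2) = 5.139.
T₂ = 112.8 × 5.139 = 579.7 min.

T₂ ≈ 580 min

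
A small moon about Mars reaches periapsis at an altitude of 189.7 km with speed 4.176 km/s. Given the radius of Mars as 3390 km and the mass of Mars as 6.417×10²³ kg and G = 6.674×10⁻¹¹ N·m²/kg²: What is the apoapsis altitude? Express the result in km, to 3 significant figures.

apoapsis altitude ≈ 6230 km

μ = GM = 6.674×10⁻¹¹ × 6.417×10²³ = 4.283×10¹³ m³/s².
r_p = 3390 + 189.7 = 3579.7 km = 3.580×10⁶ m.
Specific energy ε = v²/2 − μ/r = -3.244×10⁶ J/kg, so a = −μ/(2ε) = 6.600×10⁶ m.
The apsides satisfy r_p + r_a = 2a, so the apoapsis radius is 2a − r_p = 9.621×10⁶ m = 9620.7 km.
Apoapsis altitude = 9620.7 − 3390 = 6230.7 km.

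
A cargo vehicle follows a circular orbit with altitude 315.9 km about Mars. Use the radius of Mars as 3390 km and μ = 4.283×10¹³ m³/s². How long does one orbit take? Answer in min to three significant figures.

T ≈ 114 min

r = 3390 + 315.9 = 3705.9 km = 3.7059×10⁶ m.
Kepler's third law: T = 2π√(r³/μ) = 2π√((3.706×10⁶)³ / 4.283×10¹³).
r³/μ = 1.188×10⁶ s², so T = 2π × 1.090×10³ = 6.849×10³ s.
Converting: 6.849×10³ s ÷ 60.00 = 114.2 min.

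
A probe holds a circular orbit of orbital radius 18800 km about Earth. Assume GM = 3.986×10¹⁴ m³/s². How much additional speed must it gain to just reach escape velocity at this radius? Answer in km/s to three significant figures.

Δv ≈ 1.91 km/s

r = 18800 km = 1.880×10⁷ m.
Circular speed v_c = √(μ/r) = 4605 m/s.
Escape speed v_esc = √(2μ/r) = √2 × v_c = 6512 m/s.
Δv = v_esc − v_c = 1907 m/s = 1.907 km/s.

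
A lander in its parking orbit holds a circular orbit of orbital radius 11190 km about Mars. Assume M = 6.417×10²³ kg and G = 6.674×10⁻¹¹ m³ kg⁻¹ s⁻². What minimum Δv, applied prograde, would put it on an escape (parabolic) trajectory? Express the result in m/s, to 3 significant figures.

Δv ≈ 810 m/s

μ = GM = 6.674×10⁻¹¹ × 6.417×10²³ = 4.283×10¹³ m³/s².
r = 11190 km = 1.119×10⁷ m.
Circular speed v_c = √(μ/r) = 1956 m/s.
Escape speed v_esc = √(2μ/r) = √2 × v_c = 2767 m/s.
Δv = v_esc − v_c = 810.3 m/s.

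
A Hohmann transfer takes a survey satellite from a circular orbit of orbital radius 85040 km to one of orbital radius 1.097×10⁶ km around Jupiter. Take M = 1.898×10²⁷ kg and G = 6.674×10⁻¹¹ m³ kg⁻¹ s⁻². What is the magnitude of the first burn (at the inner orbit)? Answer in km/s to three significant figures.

Δv ≈ 14.0 km/s

μ = GM = 6.674×10⁻¹¹ × 1.898×10²⁷ = 1.267×10¹⁷ m³/s².
r₁ = 85040 km = 8.504×10⁷ m.
r₂ = 1.097×10⁶ km = 1.097×10⁹ m.
Transfer ellipse a_t = (r₁ + r₂)/2 = 5.910×10⁸ m.
At r₁: circular v_c1 = √(μ/r₁) = 38590 m/s; transfer-perijove v_p = √[μ(2/r₁ − 1/a_t)] = 52580 m/s.
Δv₁ = v_p − v_c1 = 13990 m/s.
= 13.99 km/s.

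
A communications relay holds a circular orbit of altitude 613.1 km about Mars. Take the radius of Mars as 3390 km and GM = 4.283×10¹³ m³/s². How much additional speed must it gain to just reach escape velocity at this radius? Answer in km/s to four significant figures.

r = 3390 + 613.1 = 4003.1 km = 4.0031×10⁶ m.
Circular speed v_c = √(μ/r) = 3271 m/s.
Escape speed v_esc = √(2μ/r) = √2 × v_c = 4626 m/s.
Δv = v_esc − v_c = 1355 m/s = 1.355 km/s.

Δv ≈ 1.355 km/s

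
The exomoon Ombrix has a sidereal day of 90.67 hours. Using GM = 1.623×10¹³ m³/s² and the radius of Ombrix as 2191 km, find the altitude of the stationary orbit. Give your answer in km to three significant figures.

T = 90.67 hours = 3.264×10⁵ s.
A synchronous orbit has period T, so by Kepler's third law a = (μT²/4π²)^(1/3).
μT²/4π² = 1.623×10¹³ × (3.264×10⁵)² / 39.48 = 4.380×10²² m³.
a = 3.525×10⁷ m = 35250 km.
Altitude h = a − R = 35250 − 2191 = 33059 km.

h_sync ≈ 33100 km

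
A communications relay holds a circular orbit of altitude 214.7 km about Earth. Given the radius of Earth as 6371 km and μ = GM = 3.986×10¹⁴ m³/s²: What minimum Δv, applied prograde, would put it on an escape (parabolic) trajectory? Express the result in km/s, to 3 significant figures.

Δv ≈ 3.22 km/s

r = 6371 + 214.7 = 6585.7 km = 6.5857×10⁶ m.
Circular speed v_c = √(μ/r) = 7780 m/s.
Escape speed v_esc = √(2μ/r) = √2 × v_c = 11000 m/s.
Δv = v_esc − v_c = 3222 m/s = 3.222 km/s.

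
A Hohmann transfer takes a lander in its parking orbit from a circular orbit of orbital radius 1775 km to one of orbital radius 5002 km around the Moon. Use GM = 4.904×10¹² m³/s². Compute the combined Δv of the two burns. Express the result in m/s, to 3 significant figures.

r₁ = 1775 km = 1.775×10⁶ m.
r₂ = 5002 km = 5.002×10⁶ m.
Transfer ellipse a_t = (r₁ + r₂)/2 = 3.388×10⁶ m.
At r₁: circular v_c1 = √(μ/r₁) = 1662 m/s; transfer-perilune v_p = √[μ(2/r₁ − 1/a_t)] = 2020 m/s.
Δv₁ = v_p − v_c1 = 357.3 m/s.
At r₂: circular v_c2 = √(μ/r₂) = 990.2 m/s; transfer-apolune v_a = √[μ(2/r₂ − 1/a_t)] = 716.6 m/s.
Δv₂ = v_c2 − v_a = 273.5 m/s.
Total Δv = Δv₁ + Δv₂ = 630.8 m/s.

Δv_total ≈ 631 m/s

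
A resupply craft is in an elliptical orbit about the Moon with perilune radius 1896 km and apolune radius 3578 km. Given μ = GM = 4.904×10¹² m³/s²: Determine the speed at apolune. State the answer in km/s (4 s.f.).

v ≈ 0.9744 km/s

Semi-major axis a = (r_p + r_a)/2 = 2737.0 km = 2.737×10⁶ m.
Vis-viva: v² = μ(2/r − 1/a) = 4.904×10¹² × (5.590×10⁻⁷ − 3.654×10⁻⁷) = 9.495×10⁵ m²/s².
v = 974.4 m/s = 0.9744 km/s.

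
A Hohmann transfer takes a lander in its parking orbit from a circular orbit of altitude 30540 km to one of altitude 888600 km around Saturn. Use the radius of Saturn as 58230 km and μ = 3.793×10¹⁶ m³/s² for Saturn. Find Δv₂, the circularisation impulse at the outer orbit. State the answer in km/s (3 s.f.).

Δv ≈ 3.71 km/s

r₁ = 58230 + 30540 = 88770 km = 8.8770×10⁷ m.
r₂ = 58230 + 888600 = 946830 km = 9.4683×10⁸ m.
Transfer ellipse a_t = (r₁ + r₂)/2 = 5.178×10⁸ m.
At r₁: circular v_c1 = √(μ/r₁) = 20670 m/s; transfer-perikrone v_p = √[μ(2/r₁ − 1/a_t)] = 27950 m/s.
At r₂: circular v_c2 = √(μ/r₂) = 6329 m/s; transfer-apokrone v_a = √[μ(2/r₂ − 1/a_t)] = 2621 m/s.
Δv₂ = v_c2 − v_a = 3709 m/s.
= 3.709 km/s.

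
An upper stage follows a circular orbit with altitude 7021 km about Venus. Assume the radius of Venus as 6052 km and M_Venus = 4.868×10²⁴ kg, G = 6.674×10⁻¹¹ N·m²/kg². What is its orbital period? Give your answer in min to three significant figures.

μ = GM = 6.674×10⁻¹¹ × 4.868×10²⁴ = 3.249×10¹⁴ m³/s².
r = 6052 + 7021 = 13073 km = 1.3073×10⁷ m.
Kepler's third law: T = 2π√(r³/μ) = 2π√((1.307×10⁷)³ / 3.249×10¹⁴).
r³/μ = 6.877×10⁶ s², so T = 2π × 2.622×10³ = 1.648×10⁴ s.
Converting: 1.648×10⁴ s ÷ 60.00 = 274.6 min.

T ≈ 275 min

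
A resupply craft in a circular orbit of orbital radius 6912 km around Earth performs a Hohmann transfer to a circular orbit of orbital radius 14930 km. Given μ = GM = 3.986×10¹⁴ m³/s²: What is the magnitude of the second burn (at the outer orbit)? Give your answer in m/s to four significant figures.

r₁ = 6912 km = 6.912×10⁶ m.
r₂ = 14930 km = 1.493×10⁷ m.
Transfer ellipse a_t = (r₁ + r₂)/2 = 1.092×10⁷ m.
At r₁: circular v_c1 = √(μ/r₁) = 7594 m/s; transfer-perigee v_p = √[μ(2/r₁ − 1/a_t)] = 8879 m/s.
At r₂: circular v_c2 = √(μ/r₂) = 5167 m/s; transfer-apogee v_a = √[μ(2/r₂ − 1/a_t)] = 4111 m/s.
Δv₂ = v_c2 − v_a = 1056 m/s.

Δv ≈ 1056 m/s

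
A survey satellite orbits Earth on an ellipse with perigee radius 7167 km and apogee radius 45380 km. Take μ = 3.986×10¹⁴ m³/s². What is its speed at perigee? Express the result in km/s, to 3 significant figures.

v ≈ 9.80 km/s

Semi-major axis a = (r_p + r_a)/2 = 26274 km = 2.627×10⁷ m.
Vis-viva: v² = μ(2/r − 1/a) = 3.986×10¹⁴ × (2.791×10⁻⁷ − 3.806×10⁻⁸) = 9.606×10⁷ m²/s².
v = 9801 m/s = 9.801 km/s.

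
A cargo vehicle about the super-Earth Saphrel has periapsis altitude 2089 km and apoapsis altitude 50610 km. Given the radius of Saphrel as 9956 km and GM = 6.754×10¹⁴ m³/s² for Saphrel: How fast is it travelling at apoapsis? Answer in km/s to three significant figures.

v ≈ 1.92 km/s

r_p = 9956 + 2089 = 12045 km = 1.2045×10⁷ m.
r_a = 9956 + 50610 = 60566 km = 6.0566×10⁷ m.
Semi-major axis a = (r_p + r_a)/2 = 36306 km = 3.631×10⁷ m.
Vis-viva: v² = μ(2/r − 1/a) = 6.754×10¹⁴ × (3.302×10⁻⁸ − 2.754×10⁻⁸) = 3.700×10⁶ m²/s².
v = 1923 m/s = 1.923 km/s.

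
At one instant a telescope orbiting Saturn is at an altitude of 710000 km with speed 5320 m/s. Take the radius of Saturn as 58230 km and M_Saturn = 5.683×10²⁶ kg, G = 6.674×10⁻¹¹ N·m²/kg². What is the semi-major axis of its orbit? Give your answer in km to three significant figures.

a ≈ 5.38×10⁵ km

μ = GM = 6.674×10⁻¹¹ × 5.683×10²⁶ = 3.793×10¹⁶ m³/s².
r = 58230 + 710000 = 7.6823×10⁵ km = 7.682×10⁸ m.
Vis-viva rearranged: 1/a = 2/r − v²/μ = 2.603×10⁻⁹ − 7.462×10⁻¹⁰ = 1.857×10⁻⁹ m⁻¹.
a = 5.385×10⁸ m = 5.3845×10⁵ km.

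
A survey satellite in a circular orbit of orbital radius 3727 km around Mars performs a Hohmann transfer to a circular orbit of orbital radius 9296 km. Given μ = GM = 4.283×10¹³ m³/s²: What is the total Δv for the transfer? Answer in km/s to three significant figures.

r₁ = 3727 km = 3.727×10⁶ m.
r₂ = 9296 km = 9.296×10⁶ m.
Transfer ellipse a_t = (r₁ + r₂)/2 = 6.512×10⁶ m.
At r₁: circular v_c1 = √(μ/r₁) = 3390 m/s; transfer-periapsis v_p = √[μ(2/r₁ − 1/a_t)] = 4050 m/s.
Δv₁ = v_p − v_c1 = 660.5 m/s.
At r₂: circular v_c2 = √(μ/r₂) = 2146 m/s; transfer-apoapsis v_a = √[μ(2/r₂ − 1/a_t)] = 1624 m/s.
Δv₂ = v_c2 − v_a = 522.6 m/s.
Total Δv = Δv₁ + Δv₂ = 1183 m/s = 1.183 km/s.

Δv_total ≈ 1.18 km/s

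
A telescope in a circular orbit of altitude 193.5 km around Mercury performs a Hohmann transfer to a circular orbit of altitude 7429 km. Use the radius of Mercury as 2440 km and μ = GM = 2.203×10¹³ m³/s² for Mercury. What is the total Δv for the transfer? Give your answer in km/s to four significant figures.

r₁ = 2440 + 193.5 = 2633.5 km = 2.6335×10⁶ m.
r₂ = 2440 + 7429 = 9869.0 km = 9.8690×10⁶ m.
Transfer ellipse a_t = (r₁ + r₂)/2 = 6.251×10⁶ m.
At r₁: circular v_c1 = √(μ/r₁) = 2892 m/s; transfer-periherm v_p = √[μ(2/r₁ − 1/a_t)] = 3634 m/s.
Δv₁ = v_p − v_c1 = 741.8 m/s.
At r₂: circular v_c2 = √(μ/r₂) = 1494 m/s; transfer-apoherm v_a = √[μ(2/r₂ − 1/a_t)] = 969.7 m/s.
Δv₂ = v_c2 − v_a = 524.3 m/s.
Total Δv = Δv₁ + Δv₂ = 1266 m/s = 1.266 km/s.

Δv_total ≈ 1.266 km/s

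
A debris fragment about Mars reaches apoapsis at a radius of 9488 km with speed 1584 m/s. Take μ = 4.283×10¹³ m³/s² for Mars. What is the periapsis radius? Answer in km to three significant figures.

periapsis radius ≈ 3650 km

r_a = 9.488×10⁶ m.
Specific energy ε = v²/2 − μ/r = -3.260×10⁶ J/kg, so a = −μ/(2ε) = 6.570×10⁶ m.
The apsides satisfy r_p + r_a = 2a, so the periapsis radius is 2a − r_a = 3.652×10⁶ m = 3651.7 km.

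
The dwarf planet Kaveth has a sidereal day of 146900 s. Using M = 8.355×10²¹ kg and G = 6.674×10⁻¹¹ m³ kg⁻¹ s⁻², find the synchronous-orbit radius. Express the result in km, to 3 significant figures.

μ = GM = 6.674×10⁻¹¹ × 8.355×10²¹ = 5.576×10¹¹ m³/s².
A synchronous orbit has period T, so by Kepler's third law a = (μT²/4π²)^(1/3).
μT²/4π² = 5.576×10¹¹ × (1.469×10⁵)² / 39.48 = 3.048×10²⁰ m³.
a = 6.730×10⁶ m = 6729.9 km.

r_sync ≈ 6730 km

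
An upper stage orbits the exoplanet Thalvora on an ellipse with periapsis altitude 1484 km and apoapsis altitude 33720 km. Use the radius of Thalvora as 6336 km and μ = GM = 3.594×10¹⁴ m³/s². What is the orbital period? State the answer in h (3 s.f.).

T ≈ 10.8 h

r_p = 6336 + 1484 = 7820.0 km = 7.8200×10⁶ m.
r_a = 6336 + 33720 = 40056 km = 4.0056×10⁷ m.
Semi-major axis a = (r_p + r_a)/2 = (7820.0 + 40056)/2 = 23938 km = 2.394×10⁷ m.
By Kepler's third law T = 2π√(a³/μ) = 2π × 6.178×10³ = 3.882×10⁴ s.
= 10.78 h.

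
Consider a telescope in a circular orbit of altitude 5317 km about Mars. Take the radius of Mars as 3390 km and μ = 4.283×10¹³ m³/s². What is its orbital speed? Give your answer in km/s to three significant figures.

r = 3390 + 5317 = 8707.0 km = 8.7070×10⁶ m.
For a circular orbit v = √(μ/r) = √(4.283×10¹³ / 8.707×10⁶) = √(4.919×10⁶) = 2218 m/s.
That is 2.218 km/s.

v ≈ 2.22 km/s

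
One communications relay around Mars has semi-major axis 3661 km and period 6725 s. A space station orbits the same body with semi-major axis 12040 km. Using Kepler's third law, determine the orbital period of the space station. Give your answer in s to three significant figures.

T₂ ≈ 40100 s

Kepler's third law: T² ∝ a³, so T₂ = T₁ (a₂/a₁)^(3/2).
a₂/a₁ = 3.289, (a₂/a₁)^(3/2) = 5.964.
T₂ = 6725 × 5.964 = 40110 s.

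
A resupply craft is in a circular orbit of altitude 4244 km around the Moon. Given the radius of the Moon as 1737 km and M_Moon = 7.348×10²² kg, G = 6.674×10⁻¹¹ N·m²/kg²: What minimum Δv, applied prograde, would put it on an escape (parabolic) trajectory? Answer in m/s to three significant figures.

Δv ≈ 375 m/s

μ = GM = 6.674×10⁻¹¹ × 7.348×10²² = 4.904×10¹² m³/s².
r = 1737 + 4244 = 5981.0 km = 5.9810×10⁶ m.
Circular speed v_c = √(μ/r) = 905.5 m/s.
Escape speed v_esc = √(2μ/r) = √2 × v_c = 1281 m/s.
Δv = v_esc − v_c = 375.1 m/s.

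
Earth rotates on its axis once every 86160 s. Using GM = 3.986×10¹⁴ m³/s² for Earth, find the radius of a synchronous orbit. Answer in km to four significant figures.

r_sync ≈ 42160 km

A synchronous orbit has period T, so by Kepler's third law a = (μT²/4π²)^(1/3).
μT²/4π² = 3.986×10¹⁴ × (8.616×10⁴)² / 39.48 = 7.495×10²² m³.
a = 4.216×10⁷ m = 42163 km.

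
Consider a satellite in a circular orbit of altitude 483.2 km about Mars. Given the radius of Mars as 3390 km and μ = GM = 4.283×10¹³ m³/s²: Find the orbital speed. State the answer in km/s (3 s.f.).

v ≈ 3.33 km/s

r = 3390 + 483.2 = 3873.2 km = 3.8732×10⁶ m.
For a circular orbit v = √(μ/r) = √(4.283×10¹³ / 3.873×10⁶) = √(1.106×10⁷) = 3325 m/s.
That is 3.325 km/s.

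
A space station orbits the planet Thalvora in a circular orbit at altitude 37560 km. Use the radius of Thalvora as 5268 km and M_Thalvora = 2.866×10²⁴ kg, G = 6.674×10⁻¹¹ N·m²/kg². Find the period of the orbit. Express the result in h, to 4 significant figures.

μ = GM = 6.674×10⁻¹¹ × 2.866×10²⁴ = 1.913×10¹⁴ m³/s².
r = 5268 + 37560 = 42828 km = 4.2828×10⁷ m.
Kepler's third law: T = 2π√(r³/μ) = 2π√((4.283×10⁷)³ / 1.913×10¹⁴).
r³/μ = 4.107×10⁸ s², so T = 2π × 2.027×10⁴ = 1.273×10⁵ s.
Converting: 1.273×10⁵ s ÷ 3600 = 35.37 h.

T ≈ 35.37 h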